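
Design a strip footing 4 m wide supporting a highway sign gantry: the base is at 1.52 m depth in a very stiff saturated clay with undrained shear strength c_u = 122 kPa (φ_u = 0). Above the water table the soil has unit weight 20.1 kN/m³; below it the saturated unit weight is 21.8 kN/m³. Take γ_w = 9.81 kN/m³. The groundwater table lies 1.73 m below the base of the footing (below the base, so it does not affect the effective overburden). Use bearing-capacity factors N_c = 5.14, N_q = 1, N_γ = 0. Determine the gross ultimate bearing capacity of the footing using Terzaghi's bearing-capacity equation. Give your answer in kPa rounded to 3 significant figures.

q_ult ≈ 658 kPa

Overburden at base level: q = 20.1 × 1.52 = 30.552 kPa.
Cohesion term c·N_c = 122 × 5.14 = 627.08 kPa; surcharge term q·N_q = 30.552 × 1 = 30.552 kPa.
q_ult = 627.08 + 30.552 = 657.63 kPa.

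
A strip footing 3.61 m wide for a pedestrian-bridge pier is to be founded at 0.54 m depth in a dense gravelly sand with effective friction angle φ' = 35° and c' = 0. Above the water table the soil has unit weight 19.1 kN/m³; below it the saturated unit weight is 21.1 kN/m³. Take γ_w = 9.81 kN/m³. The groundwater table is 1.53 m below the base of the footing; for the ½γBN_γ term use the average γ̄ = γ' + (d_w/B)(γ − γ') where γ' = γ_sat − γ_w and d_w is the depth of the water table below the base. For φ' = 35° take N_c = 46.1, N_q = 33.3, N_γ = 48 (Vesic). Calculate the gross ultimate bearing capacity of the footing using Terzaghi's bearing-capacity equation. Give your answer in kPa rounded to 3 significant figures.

q_ult ≈ 1610 kPa

Overburden at base level: q = 19.1 × 0.54 = 10.314 kPa.
The water table is 1.53 m below the base (< B = 3.61 m), so the ½γBN_γ term uses γ̄ = γ' + (d_w/B)(γ − γ') = 11.29 + (1.53/3.61)(19.1 − 11.29) = 14.6 kN/m³.
Surcharge term q·N_q = 10.314 × 33.3 = 343.46 kPa; self-weight term 0.5·γ·B·N_γ = 0.5 × 14.6 × 3.61 × 48 = 1264.9 kPa.
q_ult = 343.46 + 1264.9 = 1608.4 kPa.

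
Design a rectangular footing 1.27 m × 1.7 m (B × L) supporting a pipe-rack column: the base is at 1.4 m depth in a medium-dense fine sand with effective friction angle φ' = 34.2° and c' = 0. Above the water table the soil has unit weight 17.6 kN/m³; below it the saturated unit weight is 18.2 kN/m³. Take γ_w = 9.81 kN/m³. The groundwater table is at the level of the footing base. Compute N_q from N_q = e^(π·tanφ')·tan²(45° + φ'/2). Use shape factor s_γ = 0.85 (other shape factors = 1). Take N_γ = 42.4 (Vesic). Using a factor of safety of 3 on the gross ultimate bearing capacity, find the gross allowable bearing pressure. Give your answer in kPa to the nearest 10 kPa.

N_q = e^(π·tan34.2°)·tan²(62.1°) = 30.17.
Overburden at base level: q = 17.6 × 1.4 = 24.64 kPa.
Below the base the soil is submerged, so the ½γBN_γ term uses γ' = 18.2 − 9.81 = 8.39 kN/m³.
Surcharge term q·N_q = 24.64 × 30.168 = 743.33 kPa; self-weight term 0.5·γ·B·N_γ·s_γ = 0.5 × 8.39 × 1.27 × 42.4 × 0.85 = 192.01 kPa.
q_ult = 743.33 + 192.01 = 935.34 kPa.
q_all = 935.34 / 3 = 311.78 kPa.

q_all ≈ 310 kPa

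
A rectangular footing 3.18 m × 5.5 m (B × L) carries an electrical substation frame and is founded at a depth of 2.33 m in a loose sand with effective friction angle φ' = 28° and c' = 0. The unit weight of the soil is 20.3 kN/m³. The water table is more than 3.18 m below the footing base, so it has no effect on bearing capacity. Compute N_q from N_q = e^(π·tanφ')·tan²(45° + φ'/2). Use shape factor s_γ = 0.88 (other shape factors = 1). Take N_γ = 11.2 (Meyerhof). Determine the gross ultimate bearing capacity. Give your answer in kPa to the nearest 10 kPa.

tan28° = 0.5317, so N_q = e^(π×0.5317)·tan²(59°) = 5.314 × 2.77 = 14.72.
q = γ·D_f = 20.3 × 2.33 = 47.299 kPa.
q·N_q = 47.299 × 14.72 = 696.24 kPa
0.5·γ·B·N_γ·s_γ = 0.5 × 20.3 × 3.18 × 11.2 × 0.88 = 318.12 kPa
q_ult = 696.24 + 318.12 = 1014.4 kPa.

q_ult ≈ 1010 kPa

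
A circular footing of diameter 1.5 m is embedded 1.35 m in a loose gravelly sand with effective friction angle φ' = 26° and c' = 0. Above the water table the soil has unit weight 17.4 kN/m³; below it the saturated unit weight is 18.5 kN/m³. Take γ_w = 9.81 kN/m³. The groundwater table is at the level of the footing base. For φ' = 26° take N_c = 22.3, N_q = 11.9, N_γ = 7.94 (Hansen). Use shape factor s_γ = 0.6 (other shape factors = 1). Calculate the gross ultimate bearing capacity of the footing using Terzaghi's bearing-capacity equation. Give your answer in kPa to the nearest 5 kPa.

Effective surcharge at the founding depth q = γ·D_f = 17.4 × 1.35 = 23.49 kPa.
The water table coincides with the base, so in the self-weight term γ → γ' = 8.69 kN/m³.
q_ult = q·N_q + 0.5·γ·B·N_γ·s_γ
     = 23.49 × 11.9 + 0.5 × 8.69 × 1.5 × 7.94 × 0.6
     = 279.53 + 31.049 = 310.58 kPa.

q_ult ≈ 310 kPa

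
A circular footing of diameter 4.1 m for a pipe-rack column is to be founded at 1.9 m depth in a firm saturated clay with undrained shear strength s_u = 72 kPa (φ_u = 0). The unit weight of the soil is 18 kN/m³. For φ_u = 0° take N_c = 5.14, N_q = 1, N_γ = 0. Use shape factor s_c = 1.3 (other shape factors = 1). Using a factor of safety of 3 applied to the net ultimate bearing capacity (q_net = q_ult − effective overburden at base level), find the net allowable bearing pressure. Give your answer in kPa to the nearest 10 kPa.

q_all(net) ≈ 160 kPa

q = γ·D_f = 18 × 1.9 = 34.2 kPa.
c·N_c·s_c = 72 × 5.14 × 1.3 = 481.1 kPa
q·N_q = 34.2 × 1 = 34.2 kPa
q_ult = 481.1 + 34.2 = 515.3 kPa.
Net ultimate: q_net = 515.3 − 34.2 = 481.1 kPa.
q_all(net) = 481.1 / 3 = 160.37 kPa.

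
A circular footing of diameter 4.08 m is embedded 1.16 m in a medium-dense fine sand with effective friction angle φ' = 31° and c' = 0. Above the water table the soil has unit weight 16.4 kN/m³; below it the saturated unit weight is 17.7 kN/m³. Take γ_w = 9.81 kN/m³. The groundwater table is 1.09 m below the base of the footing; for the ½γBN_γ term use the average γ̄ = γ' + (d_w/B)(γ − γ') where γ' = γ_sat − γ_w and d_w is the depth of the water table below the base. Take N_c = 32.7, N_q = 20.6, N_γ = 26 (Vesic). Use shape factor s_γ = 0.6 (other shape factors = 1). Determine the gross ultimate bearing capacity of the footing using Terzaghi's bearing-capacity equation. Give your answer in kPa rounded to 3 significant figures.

Overburden at base level: q = 16.4 × 1.16 = 19.024 kPa.
The water table is 1.09 m below the base (< B = 4.08 m), so the ½γBN_γ term uses γ̄ = γ' + (d_w/B)(γ − γ') = 7.89 + (1.09/4.08)(16.4 − 7.89) = 10.164 kN/m³.
Surcharge term q·N_q = 19.024 × 20.6 = 391.89 kPa; self-weight term 0.5·γ·B·N_γ·s_γ = 0.5 × 10.164 × 4.08 × 26 × 0.6 = 323.44 kPa.
q_ult = 391.89 + 323.44 = 715.34 kPa.

q_ult ≈ 715 kPa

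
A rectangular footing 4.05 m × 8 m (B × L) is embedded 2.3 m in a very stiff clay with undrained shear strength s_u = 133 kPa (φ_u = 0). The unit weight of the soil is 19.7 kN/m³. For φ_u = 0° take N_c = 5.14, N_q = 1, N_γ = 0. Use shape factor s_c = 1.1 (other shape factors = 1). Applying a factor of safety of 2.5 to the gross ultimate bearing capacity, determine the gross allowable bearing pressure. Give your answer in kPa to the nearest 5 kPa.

q_all ≈ 320 kPa

Effective surcharge at the founding depth q = γ·D_f = 19.7 × 2.3 = 45.31 kPa.
q_ult = c·N_c·s_c + q·N_q
     = 133 × 5.14 × 1.1 + 45.31 × 1
     = 751.98 + 45.31 = 797.29 kPa.
q_all = q_ult / FS = 797.29 / 2.5 = 318.92 kPa.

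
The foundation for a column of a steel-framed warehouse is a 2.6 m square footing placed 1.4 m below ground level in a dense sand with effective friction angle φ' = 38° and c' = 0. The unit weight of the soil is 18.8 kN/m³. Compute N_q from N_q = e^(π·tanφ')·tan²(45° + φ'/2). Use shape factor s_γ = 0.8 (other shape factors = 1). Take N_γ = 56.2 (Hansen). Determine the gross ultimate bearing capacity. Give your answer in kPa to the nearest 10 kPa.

q_ult ≈ 2390 kPa

tan38° = 0.7813, so N_q = e^(π×0.7813)·tan²(64°) = 11.64 × 4.204 = 48.93.
Effective surcharge at the founding depth q = γ·D_f = 18.8 × 1.4 = 26.32 kPa.
q_ult = q·N_q + 0.5·γ·B·N_γ·s_γ
     = 26.32 × 48.933 + 0.5 × 18.8 × 2.6 × 56.2 × 0.8
     = 1287.9 + 1098.8 = 2386.7 kPa.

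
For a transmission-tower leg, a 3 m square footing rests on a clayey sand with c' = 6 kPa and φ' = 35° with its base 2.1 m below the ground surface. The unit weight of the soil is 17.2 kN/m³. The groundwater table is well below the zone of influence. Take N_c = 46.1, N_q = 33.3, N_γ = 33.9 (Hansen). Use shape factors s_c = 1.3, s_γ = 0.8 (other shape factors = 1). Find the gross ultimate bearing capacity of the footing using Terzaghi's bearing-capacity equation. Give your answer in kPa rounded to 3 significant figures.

Effective surcharge at the founding depth q = γ·D_f = 17.2 × 2.1 = 36.12 kPa.
q_ult = c·N_c·s_c + q·N_q + 0.5·γ·B·N_γ·s_γ
     = 6 × 46.1 × 1.3 + 36.12 × 33.3 + 0.5 × 17.2 × 3 × 33.9 × 0.8
     = 359.58 + 1202.8 + 699.7 = 2262.1 kPa.

q_ult ≈ 2260 kPa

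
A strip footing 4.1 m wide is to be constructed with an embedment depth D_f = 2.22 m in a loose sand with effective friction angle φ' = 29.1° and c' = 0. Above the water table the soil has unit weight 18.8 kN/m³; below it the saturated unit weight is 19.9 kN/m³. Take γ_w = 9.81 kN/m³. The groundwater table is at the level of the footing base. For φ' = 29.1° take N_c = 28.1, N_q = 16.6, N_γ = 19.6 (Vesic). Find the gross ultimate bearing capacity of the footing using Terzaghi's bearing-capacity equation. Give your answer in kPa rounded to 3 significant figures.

Overburden at base level: q = 18.8 × 2.22 = 41.736 kPa.
Below the base the soil is submerged, so the ½γBN_γ term uses γ' = 19.9 − 9.81 = 10.09 kN/m³.
Surcharge term q·N_q = 41.736 × 16.6 = 692.82 kPa; self-weight term 0.5·γ·B·N_γ = 0.5 × 10.09 × 4.1 × 19.6 = 405.42 kPa.
q_ult = 692.82 + 405.42 = 1098.2 kPa.

q_ult ≈ 1100 kPa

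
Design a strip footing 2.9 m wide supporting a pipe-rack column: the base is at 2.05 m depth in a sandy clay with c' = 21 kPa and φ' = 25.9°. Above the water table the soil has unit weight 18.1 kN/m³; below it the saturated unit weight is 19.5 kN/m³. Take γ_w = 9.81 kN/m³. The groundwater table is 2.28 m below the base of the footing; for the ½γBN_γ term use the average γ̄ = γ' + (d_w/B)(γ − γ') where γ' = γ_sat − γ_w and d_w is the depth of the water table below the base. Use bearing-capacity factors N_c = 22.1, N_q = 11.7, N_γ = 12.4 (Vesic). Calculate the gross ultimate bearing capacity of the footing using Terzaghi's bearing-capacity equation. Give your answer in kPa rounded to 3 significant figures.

Effective surcharge at the founding depth q = γ·D_f = 18.1 × 2.05 = 37.105 kPa.
With d_w = 2.28 m < B, γ̄ = 9.69 + (2.28/2.9) × (18.1 − 9.69) = 16.302 kN/m³.
q_ult = c·N_c + q·N_q + 0.5·γ·B·N_γ
     = 21 × 22.1 + 37.105 × 11.7 + 0.5 × 16.302 × 2.9 × 12.4
     = 464.1 + 434.13 + 293.11 = 1191.3 kPa.

q_ult ≈ 1190 kPa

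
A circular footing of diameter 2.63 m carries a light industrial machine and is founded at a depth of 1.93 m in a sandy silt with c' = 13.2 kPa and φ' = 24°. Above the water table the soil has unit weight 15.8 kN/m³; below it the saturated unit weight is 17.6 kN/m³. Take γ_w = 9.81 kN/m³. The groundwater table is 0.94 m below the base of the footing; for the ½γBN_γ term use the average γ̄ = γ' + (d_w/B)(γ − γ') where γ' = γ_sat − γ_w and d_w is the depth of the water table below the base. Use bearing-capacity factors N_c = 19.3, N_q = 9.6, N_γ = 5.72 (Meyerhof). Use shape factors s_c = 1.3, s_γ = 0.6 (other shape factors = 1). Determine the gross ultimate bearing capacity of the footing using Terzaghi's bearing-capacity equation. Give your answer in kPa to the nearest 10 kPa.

Effective surcharge at the founding depth q = γ·D_f = 15.8 × 1.93 = 30.494 kPa.
With d_w = 0.94 m < B, γ̄ = 7.79 + (0.94/2.63) × (15.8 − 7.79) = 10.653 kN/m³.
q_ult = c·N_c·s_c + q·N_q + 0.5·γ·B·N_γ·s_γ
     = 13.2 × 19.3 × 1.3 + 30.494 × 9.6 + 0.5 × 10.653 × 2.63 × 5.72 × 0.6
     = 331.19 + 292.74 + 48.077 = 672.01 kPa.

q_ult ≈ 670 kPa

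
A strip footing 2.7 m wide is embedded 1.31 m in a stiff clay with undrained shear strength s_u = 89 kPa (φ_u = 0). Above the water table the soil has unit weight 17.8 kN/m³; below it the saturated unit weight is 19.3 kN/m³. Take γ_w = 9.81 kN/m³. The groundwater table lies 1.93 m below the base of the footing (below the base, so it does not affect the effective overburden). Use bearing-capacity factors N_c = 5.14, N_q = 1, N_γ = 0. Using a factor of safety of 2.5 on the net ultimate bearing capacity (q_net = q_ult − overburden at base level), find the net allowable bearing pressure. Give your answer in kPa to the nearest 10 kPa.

q_all(net) ≈ 180 kPa

Effective surcharge at the founding depth q = γ·D_f = 17.8 × 1.31 = 23.318 kPa.
q_ult = c·N_c + q·N_q
     = 89 × 5.14 + 23.318 × 1
     = 457.46 + 23.318 = 480.78 kPa.
q_net = 480.78 − 23.318 = 457.46 kPa.
q_all(net) = 457.46 / 2.5 = 182.98 kPa.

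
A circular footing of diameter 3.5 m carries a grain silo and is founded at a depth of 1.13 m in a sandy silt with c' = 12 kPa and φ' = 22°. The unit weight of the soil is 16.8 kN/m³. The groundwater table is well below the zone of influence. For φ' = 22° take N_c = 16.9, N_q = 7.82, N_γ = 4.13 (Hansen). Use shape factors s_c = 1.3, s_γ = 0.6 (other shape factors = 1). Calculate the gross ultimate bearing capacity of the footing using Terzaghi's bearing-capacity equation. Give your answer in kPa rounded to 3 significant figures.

q_ult ≈ 485 kPa

q = γ·D_f = 16.8 × 1.13 = 18.984 kPa.
c·N_c·s_c = 12 × 16.9 × 1.3 = 263.64 kPa
q·N_q = 18.984 × 7.82 = 148.45 kPa
0.5·γ·B·N_γ·s_γ = 0.5 × 16.8 × 3.5 × 4.13 × 0.6 = 72.853 kPa
q_ult = 263.64 + 148.45 + 72.853 = 484.95 kPa.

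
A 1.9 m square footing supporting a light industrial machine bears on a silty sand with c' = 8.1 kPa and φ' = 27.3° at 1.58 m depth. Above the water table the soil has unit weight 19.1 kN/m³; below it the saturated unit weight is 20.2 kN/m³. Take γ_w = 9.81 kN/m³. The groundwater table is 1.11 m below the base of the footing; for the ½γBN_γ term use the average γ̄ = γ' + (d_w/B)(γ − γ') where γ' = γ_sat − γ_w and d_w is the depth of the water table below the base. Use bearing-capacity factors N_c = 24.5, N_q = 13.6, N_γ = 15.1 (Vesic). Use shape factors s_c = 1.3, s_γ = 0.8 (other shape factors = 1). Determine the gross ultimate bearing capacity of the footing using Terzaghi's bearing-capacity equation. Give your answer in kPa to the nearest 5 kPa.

q_ult ≈ 845 kPa

Effective surcharge at the founding depth q = γ·D_f = 19.1 × 1.58 = 30.178 kPa.
With d_w = 1.11 m < B, γ̄ = 10.39 + (1.11/1.9) × (19.1 − 10.39) = 15.478 kN/m³.
q_ult = c·N_c·s_c + q·N_q + 0.5·γ·B·N_γ·s_γ
     = 8.1 × 24.5 × 1.3 + 30.178 × 13.6 + 0.5 × 15.478 × 1.9 × 15.1 × 0.8
     = 257.99 + 410.42 + 177.63 = 846.04 kPa.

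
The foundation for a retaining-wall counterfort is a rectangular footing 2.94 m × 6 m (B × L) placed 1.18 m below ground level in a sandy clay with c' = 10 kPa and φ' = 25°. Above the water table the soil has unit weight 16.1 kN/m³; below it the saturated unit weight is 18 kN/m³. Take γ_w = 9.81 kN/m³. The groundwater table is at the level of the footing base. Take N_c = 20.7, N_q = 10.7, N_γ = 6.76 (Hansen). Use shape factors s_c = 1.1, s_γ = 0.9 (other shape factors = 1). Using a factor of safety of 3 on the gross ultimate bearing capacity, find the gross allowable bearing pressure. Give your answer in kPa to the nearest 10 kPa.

q_all ≈ 170 kPa

Overburden at base level: q = 16.1 × 1.18 = 18.998 kPa.
Below the base the soil is submerged, so the ½γBN_γ term uses γ' = 18 − 9.81 = 8.19 kN/m³.
Cohesion term c·N_c·s_c = 10 × 20.7 × 1.1 = 227.7 kPa; surcharge term q·N_q = 18.998 × 10.7 = 203.28 kPa; self-weight term 0.5·γ·B·N_γ·s_γ = 0.5 × 8.19 × 2.94 × 6.76 × 0.9 = 73.247 kPa.
q_ult = 227.7 + 203.28 + 73.247 = 504.23 kPa.
q_all = 504.23 / 3 = 168.08 kPa.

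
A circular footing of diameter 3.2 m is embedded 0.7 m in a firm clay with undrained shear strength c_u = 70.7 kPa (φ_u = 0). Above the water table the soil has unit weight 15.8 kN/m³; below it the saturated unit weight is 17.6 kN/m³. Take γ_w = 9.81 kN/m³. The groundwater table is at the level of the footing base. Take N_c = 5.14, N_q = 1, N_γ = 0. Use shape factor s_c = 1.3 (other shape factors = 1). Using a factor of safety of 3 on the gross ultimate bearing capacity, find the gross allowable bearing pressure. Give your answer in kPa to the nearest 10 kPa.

q_all ≈ 160 kPa

Effective surcharge at the founding depth q = γ·D_f = 15.8 × 0.7 = 11.06 kPa.
q_ult = c·N_c·s_c + q·N_q
     = 70.7 × 5.14 × 1.3 + 11.06 × 1
     = 472.42 + 11.06 = 483.48 kPa.
q_all = 483.48 / 3 = 161.16 kPa.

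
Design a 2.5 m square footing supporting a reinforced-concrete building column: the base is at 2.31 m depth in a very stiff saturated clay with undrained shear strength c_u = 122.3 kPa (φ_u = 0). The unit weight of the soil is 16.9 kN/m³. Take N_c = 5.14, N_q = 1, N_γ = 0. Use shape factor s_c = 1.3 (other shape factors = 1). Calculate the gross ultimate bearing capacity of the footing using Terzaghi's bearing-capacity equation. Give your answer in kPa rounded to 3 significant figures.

Effective surcharge at the founding depth q = γ·D_f = 16.9 × 2.31 = 39.039 kPa.
q_ult = c·N_c·s_c + q·N_q
     = 122.3 × 5.14 × 1.3 + 39.039 × 1
     = 817.21 + 39.039 = 856.25 kPa.

q_ult ≈ 856 kPa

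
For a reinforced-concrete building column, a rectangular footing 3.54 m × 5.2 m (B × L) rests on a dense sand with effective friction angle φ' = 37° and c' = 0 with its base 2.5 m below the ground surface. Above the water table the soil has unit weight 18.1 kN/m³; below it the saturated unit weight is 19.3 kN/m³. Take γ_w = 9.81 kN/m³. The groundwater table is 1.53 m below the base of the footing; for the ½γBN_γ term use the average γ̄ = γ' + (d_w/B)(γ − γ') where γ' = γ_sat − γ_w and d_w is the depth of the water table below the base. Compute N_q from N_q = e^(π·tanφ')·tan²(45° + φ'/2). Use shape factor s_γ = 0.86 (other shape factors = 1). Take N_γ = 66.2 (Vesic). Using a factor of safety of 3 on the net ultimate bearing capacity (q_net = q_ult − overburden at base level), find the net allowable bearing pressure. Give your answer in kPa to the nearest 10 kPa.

q_all(net) ≈ 1080 kPa

N_q = e^(π·tan37°)·tan²(63.5°) = 42.92.
q = γ·D_f = 18.1 × 2.5 = 45.25 kPa.
γ' = 9.49 kN/m³; averaging over the depth B below the base, γ̄ = γ' + (d_w/B)(γ − γ') = 13.211 kN/m³.
q·N_q = 45.25 × 42.92 = 1942.1 kPa
0.5·γ·B·N_γ·s_γ = 0.5 × 13.211 × 3.54 × 66.2 × 0.86 = 1331.3 kPa
q_ult = 1942.1 + 1331.3 = 3273.4 kPa.
q_net = 3273.4 − 45.25 = 3228.2 kPa.
q_all(net) = 3228.2 / 3 = 1076.1 kPa.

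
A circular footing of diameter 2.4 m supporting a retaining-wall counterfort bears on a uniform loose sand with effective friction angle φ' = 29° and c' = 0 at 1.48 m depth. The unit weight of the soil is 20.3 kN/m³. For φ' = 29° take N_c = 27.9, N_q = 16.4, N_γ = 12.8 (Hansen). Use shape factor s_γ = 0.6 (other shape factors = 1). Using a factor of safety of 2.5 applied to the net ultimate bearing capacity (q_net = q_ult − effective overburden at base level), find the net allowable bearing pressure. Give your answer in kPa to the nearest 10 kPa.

q_all(net) ≈ 260 kPa

Overburden at base level: q = 20.3 × 1.48 = 30.044 kPa.
Surcharge term q·N_q = 30.044 × 16.4 = 492.72 kPa; self-weight term 0.5·γ·B·N_γ·s_γ = 0.5 × 20.3 × 2.4 × 12.8 × 0.6 = 187.08 kPa.
q_ult = 492.72 + 187.08 = 679.81 kPa.
Net ultimate: q_net = 679.81 − 30.044 = 649.76 kPa.
q_all(net) = 649.76 / 2.5 = 259.9 kPa.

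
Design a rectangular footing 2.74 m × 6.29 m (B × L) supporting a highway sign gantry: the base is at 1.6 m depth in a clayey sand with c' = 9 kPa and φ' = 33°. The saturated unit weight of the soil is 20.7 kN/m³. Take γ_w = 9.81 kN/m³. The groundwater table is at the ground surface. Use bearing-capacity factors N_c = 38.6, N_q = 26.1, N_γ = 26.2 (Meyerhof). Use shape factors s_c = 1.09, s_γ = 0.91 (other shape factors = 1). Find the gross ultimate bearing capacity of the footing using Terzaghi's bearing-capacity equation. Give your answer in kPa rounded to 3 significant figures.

q_ult ≈ 1190 kPa

With the water table at the surface the whole profile is submerged: γ' = 20.7 − 9.81 = 10.89 kN/m³, so q = γ'·D_f = 17.424 kPa; the same γ' applies in the ½γBN_γ term.
q_ult = c·N_c·s_c + q·N_q + 0.5·γ·B·N_γ·s_γ
     = 9 × 38.6 × 1.09 + 17.424 × 26.1 + 0.5 × 10.89 × 2.74 × 26.2 × 0.91
     = 378.67 + 454.77 + 355.71 = 1189.1 kPa.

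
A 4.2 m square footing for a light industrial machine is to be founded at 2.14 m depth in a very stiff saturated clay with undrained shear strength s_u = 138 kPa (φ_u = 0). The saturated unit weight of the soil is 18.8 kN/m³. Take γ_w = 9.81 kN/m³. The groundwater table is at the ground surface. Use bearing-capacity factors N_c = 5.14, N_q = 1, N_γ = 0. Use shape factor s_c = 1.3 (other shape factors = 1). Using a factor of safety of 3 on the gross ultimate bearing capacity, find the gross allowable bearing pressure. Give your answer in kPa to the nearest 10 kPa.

Water table at ground surface, so effective unit weight γ' = 18.8 − 9.81 = 8.99 kN/m³ is used throughout; overburden q = 8.99 × 2.14 = 19.239 kPa.
Cohesion term c·N_c·s_c = 138 × 5.14 × 1.3 = 922.12 kPa; surcharge term q·N_q = 19.239 × 1 = 19.239 kPa.
q_ult = 922.12 + 19.239 = 941.35 kPa.
q_all = 941.35 / 3 = 313.78 kPa.

q_all ≈ 310 kPa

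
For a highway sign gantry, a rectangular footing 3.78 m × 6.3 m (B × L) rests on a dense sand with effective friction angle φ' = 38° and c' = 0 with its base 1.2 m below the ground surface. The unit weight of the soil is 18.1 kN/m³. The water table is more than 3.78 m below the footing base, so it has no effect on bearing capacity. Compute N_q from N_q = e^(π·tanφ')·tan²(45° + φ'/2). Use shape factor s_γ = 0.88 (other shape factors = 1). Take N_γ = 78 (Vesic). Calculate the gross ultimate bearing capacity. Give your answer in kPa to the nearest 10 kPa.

tan38° = 0.7813, so N_q = e^(π×0.7813)·tan²(64°) = 11.64 × 4.204 = 48.93.
q = γ·D_f = 18.1 × 1.2 = 21.72 kPa.
q·N_q = 21.72 × 48.933 = 1062.8 kPa
0.5·γ·B·N_γ·s_γ = 0.5 × 18.1 × 3.78 × 78 × 0.88 = 2348.1 kPa
q_ult = 1062.8 + 2348.1 = 3410.9 kPa.

q_ult ≈ 3410 kPa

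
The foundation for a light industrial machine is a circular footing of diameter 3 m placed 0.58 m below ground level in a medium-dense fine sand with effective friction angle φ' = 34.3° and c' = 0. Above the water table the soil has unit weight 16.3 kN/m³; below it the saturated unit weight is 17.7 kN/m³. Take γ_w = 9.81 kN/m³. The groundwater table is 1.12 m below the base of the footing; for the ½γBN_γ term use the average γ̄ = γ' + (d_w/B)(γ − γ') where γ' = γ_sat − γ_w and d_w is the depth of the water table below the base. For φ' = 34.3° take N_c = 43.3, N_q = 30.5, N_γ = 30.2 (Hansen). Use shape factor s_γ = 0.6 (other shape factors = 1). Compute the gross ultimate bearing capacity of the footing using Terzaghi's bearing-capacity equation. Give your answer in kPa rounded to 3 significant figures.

q = γ·D_f = 16.3 × 0.58 = 9.454 kPa.
γ' = 7.89 kN/m³; averaging over the depth B below the base, γ̄ = γ' + (d_w/B)(γ − γ') = 11.03 kN/m³.
q·N_q = 9.454 × 30.5 = 288.35 kPa
0.5·γ·B·N_γ·s_γ = 0.5 × 11.03 × 3 × 30.2 × 0.6 = 299.79 kPa
q_ult = 288.35 + 299.79 = 588.14 kPa.

q_ult ≈ 588 kPa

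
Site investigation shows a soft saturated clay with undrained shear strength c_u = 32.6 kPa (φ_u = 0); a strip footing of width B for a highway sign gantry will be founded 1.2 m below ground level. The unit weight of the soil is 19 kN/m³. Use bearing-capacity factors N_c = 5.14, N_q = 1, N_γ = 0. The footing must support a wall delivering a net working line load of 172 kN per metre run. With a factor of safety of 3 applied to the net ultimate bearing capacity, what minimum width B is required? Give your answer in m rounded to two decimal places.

B = 3.08 m

Effective surcharge at the founding depth q = γ·D_f = 19 × 1.2 = 22.8 kPa.
q_ult = c·N_c + q·N_q
     = 32.6 × 5.14 + 22.8 × 1
     = 167.56 + 22.8 = 190.36 kPa.
For φ = 0 the ½γBN_γ term vanishes, so q_ult is independent of B. q_net = 190.36 − 22.8 = 167.56 kPa; q_all(net) = 167.56/3 = 55.855 kPa.
Required width B = w / q_all(net) = 172 / 55.855 = 3.079 m.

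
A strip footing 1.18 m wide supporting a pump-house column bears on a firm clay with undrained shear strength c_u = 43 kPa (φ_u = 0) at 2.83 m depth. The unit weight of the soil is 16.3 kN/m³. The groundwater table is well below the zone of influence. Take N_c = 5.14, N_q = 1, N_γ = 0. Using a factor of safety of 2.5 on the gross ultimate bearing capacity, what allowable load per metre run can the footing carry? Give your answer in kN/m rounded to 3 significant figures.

Effective surcharge at the founding depth q = γ·D_f = 16.3 × 2.83 = 46.129 kPa.
q_ult = c·N_c + q·N_q
     = 43 × 5.14 + 46.129 × 1
     = 221.02 + 46.129 = 267.15 kPa.
Gross allowable pressure q_all = 267.15 / 2.5 = 106.86 kPa.
Allowable wall load = q_all × B = 106.86 × 1.18 = 126.09 kN per metre run.

≈ 126 kN/m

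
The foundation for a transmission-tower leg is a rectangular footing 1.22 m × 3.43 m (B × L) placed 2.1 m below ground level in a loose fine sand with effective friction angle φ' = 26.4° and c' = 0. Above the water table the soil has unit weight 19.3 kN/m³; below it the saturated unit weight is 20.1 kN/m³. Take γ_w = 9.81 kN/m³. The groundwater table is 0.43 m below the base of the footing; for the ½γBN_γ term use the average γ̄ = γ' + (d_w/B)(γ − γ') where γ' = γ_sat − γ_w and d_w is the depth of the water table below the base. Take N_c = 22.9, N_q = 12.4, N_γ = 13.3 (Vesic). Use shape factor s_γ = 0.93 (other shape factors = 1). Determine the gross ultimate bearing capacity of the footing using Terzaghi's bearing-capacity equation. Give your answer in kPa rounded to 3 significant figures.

q_ult ≈ 604 kPa

Effective surcharge at the founding depth q = γ·D_f = 19.3 × 2.1 = 40.53 kPa.
With d_w = 0.43 m < B, γ̄ = 10.29 + (0.43/1.22) × (19.3 − 10.29) = 13.466 kN/m³.
q_ult = q·N_q + 0.5·γ·B·N_γ·s_γ
     = 40.53 × 12.4 + 0.5 × 13.466 × 1.22 × 13.3 × 0.93
     = 502.57 + 101.6 = 604.17 kPa.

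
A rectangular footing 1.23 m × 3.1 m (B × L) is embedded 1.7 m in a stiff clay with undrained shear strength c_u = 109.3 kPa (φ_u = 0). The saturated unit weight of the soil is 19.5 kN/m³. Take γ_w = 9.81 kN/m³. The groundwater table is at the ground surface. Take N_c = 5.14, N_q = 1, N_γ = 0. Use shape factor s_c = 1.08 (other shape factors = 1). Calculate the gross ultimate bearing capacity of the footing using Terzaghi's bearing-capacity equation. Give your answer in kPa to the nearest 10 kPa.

Water table at ground surface, so effective unit weight γ' = 19.5 − 9.81 = 9.69 kN/m³ is used throughout; overburden q = 9.69 × 1.7 = 16.473 kPa.
Cohesion term c·N_c·s_c = 109.3 × 5.14 × 1.08 = 606.75 kPa; surcharge term q·N_q = 16.473 × 1 = 16.473 kPa.
q_ult = 606.75 + 16.473 = 623.22 kPa.

q_ult ≈ 620 kPa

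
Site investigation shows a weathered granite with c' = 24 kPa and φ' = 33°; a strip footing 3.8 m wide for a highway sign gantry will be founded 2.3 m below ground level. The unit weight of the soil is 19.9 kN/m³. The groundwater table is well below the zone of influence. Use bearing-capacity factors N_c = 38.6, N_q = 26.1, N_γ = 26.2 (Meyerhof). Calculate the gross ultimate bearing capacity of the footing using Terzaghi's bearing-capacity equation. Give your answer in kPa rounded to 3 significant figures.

Effective surcharge at the founding depth q = γ·D_f = 19.9 × 2.3 = 45.77 kPa.
q_ult = c·N_c + q·N_q + 0.5·γ·B·N_γ
     = 24 × 38.6 + 45.77 × 26.1 + 0.5 × 19.9 × 3.8 × 26.2
     = 926.4 + 1194.6 + 990.62 = 3111.6 kPa.

q_ult ≈ 3110 kPa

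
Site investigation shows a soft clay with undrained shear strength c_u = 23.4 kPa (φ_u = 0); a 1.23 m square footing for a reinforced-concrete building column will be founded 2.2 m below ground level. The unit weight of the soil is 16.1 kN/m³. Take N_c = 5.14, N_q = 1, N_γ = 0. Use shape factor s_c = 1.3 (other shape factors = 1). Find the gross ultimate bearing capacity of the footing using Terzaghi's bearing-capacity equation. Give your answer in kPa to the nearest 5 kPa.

q_ult ≈ 190 kPa

Overburden at base level: q = 16.1 × 2.2 = 35.42 kPa.
Cohesion term c·N_c·s_c = 23.4 × 5.14 × 1.3 = 156.36 kPa; surcharge term q·N_q = 35.42 × 1 = 35.42 kPa.
q_ult = 156.36 + 35.42 = 191.78 kPa.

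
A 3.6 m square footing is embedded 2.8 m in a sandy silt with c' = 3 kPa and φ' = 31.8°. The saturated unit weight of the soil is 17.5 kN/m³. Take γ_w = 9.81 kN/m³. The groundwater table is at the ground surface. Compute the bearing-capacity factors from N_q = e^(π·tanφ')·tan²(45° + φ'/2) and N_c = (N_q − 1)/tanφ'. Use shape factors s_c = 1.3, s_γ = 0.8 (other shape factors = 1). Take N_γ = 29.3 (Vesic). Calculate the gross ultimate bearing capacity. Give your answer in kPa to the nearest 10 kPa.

tan31.8° = 0.62, so N_q = e^(π×0.62)·tan²(60.9°) = 7.014 × 3.228 = 22.64.
N_c = (22.64 − 1)/tan31.8° = 34.9.
With the water table at the surface the whole profile is submerged: γ' = 17.5 − 9.81 = 7.69 kN/m³, so q = γ'·D_f = 21.532 kPa; the same γ' applies in the ½γBN_γ term.
q_ult = c·N_c·s_c + q·N_q + 0.5·γ·B·N_γ·s_γ
     = 3 × 34.902 × 1.3 + 21.532 × 22.64 + 0.5 × 7.69 × 3.6 × 29.3 × 0.8
     = 136.12 + 487.48 + 324.46 = 948.05 kPa.

q_ult ≈ 950 kPa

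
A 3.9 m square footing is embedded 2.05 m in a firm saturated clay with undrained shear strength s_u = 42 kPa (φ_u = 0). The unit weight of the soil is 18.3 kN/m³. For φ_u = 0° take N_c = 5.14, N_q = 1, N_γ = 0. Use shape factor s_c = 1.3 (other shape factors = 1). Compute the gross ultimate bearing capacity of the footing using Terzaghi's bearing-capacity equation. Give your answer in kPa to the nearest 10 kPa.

Effective surcharge at the founding depth q = γ·D_f = 18.3 × 2.05 = 37.515 kPa.
q_ult = c·N_c·s_c + q·N_q
     = 42 × 5.14 × 1.3 + 37.515 × 1
     = 280.64 + 37.515 = 318.16 kPa.

q_ult ≈ 320 kPa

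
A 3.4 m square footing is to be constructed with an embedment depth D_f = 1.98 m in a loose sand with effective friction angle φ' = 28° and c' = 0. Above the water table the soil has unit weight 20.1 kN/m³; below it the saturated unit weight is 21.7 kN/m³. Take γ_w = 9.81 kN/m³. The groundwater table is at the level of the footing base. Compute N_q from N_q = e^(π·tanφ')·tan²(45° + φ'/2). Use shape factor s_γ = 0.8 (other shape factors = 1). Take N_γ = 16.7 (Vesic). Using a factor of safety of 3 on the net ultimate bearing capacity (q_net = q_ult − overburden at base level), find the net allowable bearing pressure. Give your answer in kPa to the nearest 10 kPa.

N_q = e^(π·tan28°)·tan²(59°) = 14.72.
Overburden at base level: q = 20.1 × 1.98 = 39.798 kPa.
Below the base the soil is submerged, so the ½γBN_γ term uses γ' = 21.7 − 9.81 = 11.89 kN/m³.
Surcharge term q·N_q = 39.798 × 14.72 = 585.82 kPa; self-weight term 0.5·γ·B·N_γ·s_γ = 0.5 × 11.89 × 3.4 × 16.7 × 0.8 = 270.05 kPa.
q_ult = 585.82 + 270.05 = 855.87 kPa.
q_net = 855.87 − 39.798 = 816.07 kPa.
q_all(net) = 816.07 / 3 = 272.02 kPa.

q_all(net) ≈ 270 kPa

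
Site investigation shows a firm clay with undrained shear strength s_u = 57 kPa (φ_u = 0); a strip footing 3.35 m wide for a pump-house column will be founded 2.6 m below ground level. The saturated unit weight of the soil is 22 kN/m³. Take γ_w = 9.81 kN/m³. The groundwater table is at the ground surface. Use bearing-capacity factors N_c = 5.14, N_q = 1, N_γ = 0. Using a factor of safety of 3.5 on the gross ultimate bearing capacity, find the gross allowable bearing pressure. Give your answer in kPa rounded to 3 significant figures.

q_all ≈ 92.8 kPa

γ' = 22 − 9.81 = 12.19 kN/m³ (submerged throughout). q = 12.19 × 2.6 = 31.694 kPa.
c·N_c = 57 × 5.14 = 292.98 kPa
q·N_q = 31.694 × 1 = 31.694 kPa
q_ult = 292.98 + 31.694 = 324.67 kPa.
q_all = 324.67 / 3.5 = 92.764 kPa.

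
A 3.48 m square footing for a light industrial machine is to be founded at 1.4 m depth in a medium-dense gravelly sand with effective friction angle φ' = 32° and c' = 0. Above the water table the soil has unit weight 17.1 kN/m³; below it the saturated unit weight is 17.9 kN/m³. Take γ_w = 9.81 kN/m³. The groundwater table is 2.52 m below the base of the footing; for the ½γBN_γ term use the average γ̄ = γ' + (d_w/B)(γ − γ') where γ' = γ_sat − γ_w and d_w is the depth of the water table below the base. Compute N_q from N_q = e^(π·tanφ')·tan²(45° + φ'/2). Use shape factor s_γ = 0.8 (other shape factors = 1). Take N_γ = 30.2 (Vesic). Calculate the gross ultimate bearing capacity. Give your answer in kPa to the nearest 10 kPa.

q_ult ≈ 1170 kPa

tan32° = 0.6249, so N_q = e^(π×0.6249)·tan²(61°) = 7.121 × 3.255 = 23.18.
Overburden at base level: q = 17.1 × 1.4 = 23.94 kPa.
The water table is 2.52 m below the base (< B = 3.48 m), so the ½γBN_γ term uses γ̄ = γ' + (d_w/B)(γ − γ') = 8.09 + (2.52/3.48)(17.1 − 8.09) = 14.614 kN/m³.
Surcharge term q·N_q = 23.94 × 23.177 = 554.85 kPa; self-weight term 0.5·γ·B·N_γ·s_γ = 0.5 × 14.614 × 3.48 × 30.2 × 0.8 = 614.37 kPa.
q_ult = 554.85 + 614.37 = 1169.2 kPa.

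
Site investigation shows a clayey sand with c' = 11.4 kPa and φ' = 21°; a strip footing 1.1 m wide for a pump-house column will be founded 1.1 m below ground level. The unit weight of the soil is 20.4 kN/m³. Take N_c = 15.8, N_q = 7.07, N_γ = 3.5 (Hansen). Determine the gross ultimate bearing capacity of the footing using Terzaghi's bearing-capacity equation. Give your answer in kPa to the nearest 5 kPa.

q_ult ≈ 380 kPa

Effective surcharge at the founding depth q = γ·D_f = 20.4 × 1.1 = 22.44 kPa.
q_ult = c·N_c + q·N_q + 0.5·γ·B·N_γ
     = 11.4 × 15.8 + 22.44 × 7.07 + 0.5 × 20.4 × 1.1 × 3.5
     = 180.12 + 158.65 + 39.27 = 378.04 kPa.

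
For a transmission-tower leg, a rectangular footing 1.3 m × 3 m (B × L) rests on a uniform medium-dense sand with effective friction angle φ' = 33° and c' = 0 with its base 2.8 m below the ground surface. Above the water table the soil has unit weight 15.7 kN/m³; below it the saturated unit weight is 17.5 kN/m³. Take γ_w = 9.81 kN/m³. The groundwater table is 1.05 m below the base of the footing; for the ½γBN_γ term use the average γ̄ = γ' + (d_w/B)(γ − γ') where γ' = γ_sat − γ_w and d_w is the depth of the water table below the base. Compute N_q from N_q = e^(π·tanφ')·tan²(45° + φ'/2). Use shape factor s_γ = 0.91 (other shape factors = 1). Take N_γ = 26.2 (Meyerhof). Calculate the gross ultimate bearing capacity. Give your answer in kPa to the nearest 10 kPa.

tan33° = 0.6494, so N_q = e^(π×0.6494)·tan²(61.5°) = 7.692 × 3.392 = 26.09.
q = γ·D_f = 15.7 × 2.8 = 43.96 kPa.
γ' = 7.69 kN/m³; averaging over the depth B below the base, γ̄ = γ' + (d_w/B)(γ − γ') = 14.16 kN/m³.
q·N_q = 43.96 × 26.092 = 1147 kPa
0.5·γ·B·N_γ·s_γ = 0.5 × 14.16 × 1.3 × 26.2 × 0.91 = 219.44 kPa
q_ult = 1147 + 219.44 = 1366.4 kPa.

q_ult ≈ 1370 kPa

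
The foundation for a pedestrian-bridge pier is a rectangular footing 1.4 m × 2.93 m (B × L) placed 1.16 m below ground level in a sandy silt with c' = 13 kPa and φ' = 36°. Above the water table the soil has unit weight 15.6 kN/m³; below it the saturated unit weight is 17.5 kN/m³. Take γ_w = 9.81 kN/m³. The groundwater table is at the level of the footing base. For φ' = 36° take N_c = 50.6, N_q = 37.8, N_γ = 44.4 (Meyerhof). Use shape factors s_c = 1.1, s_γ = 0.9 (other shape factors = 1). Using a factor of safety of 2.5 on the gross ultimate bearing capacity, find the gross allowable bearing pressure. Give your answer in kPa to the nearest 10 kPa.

Overburden at base level: q = 15.6 × 1.16 = 18.096 kPa.
Below the base the soil is submerged, so the ½γBN_γ term uses γ' = 17.5 − 9.81 = 7.69 kN/m³.
Cohesion term c·N_c·s_c = 13 × 50.6 × 1.1 = 723.58 kPa; surcharge term q·N_q = 18.096 × 37.8 = 684.03 kPa; self-weight term 0.5·γ·B·N_γ·s_γ = 0.5 × 7.69 × 1.4 × 44.4 × 0.9 = 215.1 kPa.
q_ult = 723.58 + 684.03 + 215.1 = 1622.7 kPa.
q_all = 1622.7 / 2.5 = 649.09 kPa.

q_all ≈ 650 kPa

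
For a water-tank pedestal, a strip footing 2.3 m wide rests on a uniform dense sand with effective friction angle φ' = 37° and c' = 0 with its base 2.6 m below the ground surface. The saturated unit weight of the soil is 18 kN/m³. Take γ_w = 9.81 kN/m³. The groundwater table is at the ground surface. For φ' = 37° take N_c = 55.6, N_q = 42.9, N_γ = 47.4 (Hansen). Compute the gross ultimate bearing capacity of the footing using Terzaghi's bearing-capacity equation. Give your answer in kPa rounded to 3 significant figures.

q_ult ≈ 1360 kPa

With the water table at the surface the whole profile is submerged: γ' = 18 − 9.81 = 8.19 kN/m³, so q = γ'·D_f = 21.294 kPa; the same γ' applies in the ½γBN_γ term.
q_ult = q·N_q + 0.5·γ·B·N_γ
     = 21.294 × 42.9 + 0.5 × 8.19 × 2.3 × 47.4
     = 913.51 + 446.44 = 1359.9 kPa.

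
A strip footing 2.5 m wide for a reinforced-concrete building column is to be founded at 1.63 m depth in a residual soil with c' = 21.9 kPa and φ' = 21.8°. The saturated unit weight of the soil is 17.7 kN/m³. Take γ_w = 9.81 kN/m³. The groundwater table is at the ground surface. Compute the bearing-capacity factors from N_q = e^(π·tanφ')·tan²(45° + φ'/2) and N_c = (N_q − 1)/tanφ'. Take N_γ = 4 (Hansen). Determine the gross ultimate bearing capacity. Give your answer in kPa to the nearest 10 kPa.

q_ult ≈ 500 kPa

tan21.8° = 0.4, so N_q = e^(π×0.4)·tan²(55.9°) = 3.513 × 2.182 = 7.66.
N_c = (7.66 − 1)/tan21.8° = 16.66.
Water table at ground surface, so effective unit weight γ' = 17.7 − 9.81 = 7.89 kN/m³ is used throughout; overburden q = 7.89 × 1.63 = 12.861 kPa; the same γ' applies in the ½γBN_γ term.
Cohesion term c·N_c = 21.9 × 16.662 = 364.89 kPa; surcharge term q·N_q = 12.861 × 7.6642 = 98.567 kPa; self-weight term 0.5·γ·B·N_γ = 0.5 × 7.89 × 2.5 × 4 = 39.45 kPa.
q_ult = 364.89 + 98.567 + 39.45 = 502.91 kPa.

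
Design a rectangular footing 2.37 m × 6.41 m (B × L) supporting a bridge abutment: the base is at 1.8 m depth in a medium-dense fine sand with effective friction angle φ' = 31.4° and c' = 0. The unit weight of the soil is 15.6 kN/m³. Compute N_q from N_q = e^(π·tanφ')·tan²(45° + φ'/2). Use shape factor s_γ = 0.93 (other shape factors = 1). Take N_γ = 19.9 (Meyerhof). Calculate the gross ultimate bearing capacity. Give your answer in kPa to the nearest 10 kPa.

tan31.4° = 0.6104, so N_q = e^(π×0.6104)·tan²(60.7°) = 6.805 × 3.175 = 21.61.
q = γ·D_f = 15.6 × 1.8 = 28.08 kPa.
q·N_q = 28.08 × 21.608 = 606.77 kPa
0.5·γ·B·N_γ·s_γ = 0.5 × 15.6 × 2.37 × 19.9 × 0.93 = 342.12 kPa
q_ult = 606.77 + 342.12 = 948.89 kPa.

q_ult ≈ 950 kPa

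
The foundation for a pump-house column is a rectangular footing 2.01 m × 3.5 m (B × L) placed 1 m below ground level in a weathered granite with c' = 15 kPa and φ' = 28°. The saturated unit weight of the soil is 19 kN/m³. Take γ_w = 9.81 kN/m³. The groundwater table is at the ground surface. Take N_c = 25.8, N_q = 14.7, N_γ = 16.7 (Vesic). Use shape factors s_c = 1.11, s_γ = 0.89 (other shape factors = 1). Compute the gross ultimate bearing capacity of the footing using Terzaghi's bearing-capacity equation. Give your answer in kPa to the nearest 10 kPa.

q_ult ≈ 700 kPa

With the water table at the surface the whole profile is submerged: γ' = 19 − 9.81 = 9.19 kN/m³, so q = γ'·D_f = 9.19 kPa; the same γ' applies in the ½γBN_γ term.
q_ult = c·N_c·s_c + q·N_q + 0.5·γ·B·N_γ·s_γ
     = 15 × 25.8 × 1.11 + 9.19 × 14.7 + 0.5 × 9.19 × 2.01 × 16.7 × 0.89
     = 429.57 + 135.09 + 137.27 = 701.94 kPa.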